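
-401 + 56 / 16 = -795 / 2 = -397.50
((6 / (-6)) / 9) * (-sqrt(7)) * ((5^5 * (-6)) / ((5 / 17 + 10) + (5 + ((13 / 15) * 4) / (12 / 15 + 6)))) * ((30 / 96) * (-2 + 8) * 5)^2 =-298828125 * sqrt(7) / 25792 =-30653.88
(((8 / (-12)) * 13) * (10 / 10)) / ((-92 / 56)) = 364 / 69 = 5.28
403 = 403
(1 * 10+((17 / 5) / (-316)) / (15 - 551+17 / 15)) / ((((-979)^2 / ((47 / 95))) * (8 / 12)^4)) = 96517846917 / 3693455291725760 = 0.00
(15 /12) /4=5 /16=0.31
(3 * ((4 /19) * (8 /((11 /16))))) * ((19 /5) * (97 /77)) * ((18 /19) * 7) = 2681856 /11495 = 233.31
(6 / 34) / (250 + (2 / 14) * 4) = 0.00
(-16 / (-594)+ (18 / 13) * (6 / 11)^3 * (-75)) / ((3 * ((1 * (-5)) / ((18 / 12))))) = 1.68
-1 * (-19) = 19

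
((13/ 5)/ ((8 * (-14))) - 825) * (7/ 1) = -462013/ 80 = -5775.16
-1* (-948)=948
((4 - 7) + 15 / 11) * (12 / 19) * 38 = -432 / 11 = -39.27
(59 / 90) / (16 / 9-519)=-0.00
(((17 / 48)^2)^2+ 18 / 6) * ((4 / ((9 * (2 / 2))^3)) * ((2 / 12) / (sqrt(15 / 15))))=16008769 / 5804752896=0.00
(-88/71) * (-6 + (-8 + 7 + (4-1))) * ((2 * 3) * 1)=29.75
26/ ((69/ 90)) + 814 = 19502/ 23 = 847.91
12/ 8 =3/ 2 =1.50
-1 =-1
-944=-944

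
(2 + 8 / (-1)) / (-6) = 1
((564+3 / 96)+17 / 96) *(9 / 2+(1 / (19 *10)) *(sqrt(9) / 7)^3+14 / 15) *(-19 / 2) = -899081777 / 30870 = -29124.77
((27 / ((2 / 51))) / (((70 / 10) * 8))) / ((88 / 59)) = 81243 / 9856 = 8.24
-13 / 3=-4.33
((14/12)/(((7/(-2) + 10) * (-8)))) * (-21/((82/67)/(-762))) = -1250823/4264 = -293.34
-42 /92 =-21 /46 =-0.46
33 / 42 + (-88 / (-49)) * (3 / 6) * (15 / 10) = 2.13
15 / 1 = 15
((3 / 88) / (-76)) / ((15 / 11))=-1 / 3040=-0.00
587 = 587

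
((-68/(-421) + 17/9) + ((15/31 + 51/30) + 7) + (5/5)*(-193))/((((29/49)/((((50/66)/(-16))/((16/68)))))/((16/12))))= 889228320505/10791193248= 82.40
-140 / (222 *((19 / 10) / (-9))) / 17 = 2100 / 11951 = 0.18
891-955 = -64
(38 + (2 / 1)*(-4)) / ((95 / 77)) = 462 / 19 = 24.32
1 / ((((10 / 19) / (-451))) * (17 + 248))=-3.23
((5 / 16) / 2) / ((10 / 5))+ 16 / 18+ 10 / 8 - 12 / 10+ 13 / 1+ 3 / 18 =40849 / 2880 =14.18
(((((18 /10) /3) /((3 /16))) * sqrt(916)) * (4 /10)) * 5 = 64 * sqrt(229) /5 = 193.70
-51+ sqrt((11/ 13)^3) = -51+ 11 * sqrt(143)/ 169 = -50.22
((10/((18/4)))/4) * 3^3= 15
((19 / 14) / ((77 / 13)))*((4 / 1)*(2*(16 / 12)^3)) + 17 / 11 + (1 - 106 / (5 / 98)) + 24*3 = -13221464 / 6615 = -1998.71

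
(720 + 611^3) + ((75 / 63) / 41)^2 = 169095209643796 / 741321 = 228099851.00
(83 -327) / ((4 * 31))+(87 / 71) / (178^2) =-137220707 / 69736484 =-1.97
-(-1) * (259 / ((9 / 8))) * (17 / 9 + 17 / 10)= 334628 / 405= 826.24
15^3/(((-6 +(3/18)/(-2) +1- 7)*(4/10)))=-20250/29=-698.28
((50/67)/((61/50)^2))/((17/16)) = 2000000/4238219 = 0.47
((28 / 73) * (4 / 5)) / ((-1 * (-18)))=56 / 3285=0.02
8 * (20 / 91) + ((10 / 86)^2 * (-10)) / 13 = 294090 / 168259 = 1.75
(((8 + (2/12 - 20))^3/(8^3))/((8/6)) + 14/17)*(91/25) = -365829373/62668800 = -5.84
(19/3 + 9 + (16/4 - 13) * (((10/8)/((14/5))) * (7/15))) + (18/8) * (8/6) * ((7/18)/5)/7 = 1619/120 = 13.49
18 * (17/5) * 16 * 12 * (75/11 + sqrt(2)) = 58752 * sqrt(2)/5 + 881280/11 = 96733.94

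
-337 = -337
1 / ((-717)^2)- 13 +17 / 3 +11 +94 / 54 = 8339669 / 1542267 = 5.41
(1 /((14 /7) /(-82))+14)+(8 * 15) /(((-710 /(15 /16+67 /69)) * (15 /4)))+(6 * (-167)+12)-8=-25109482 /24495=-1025.09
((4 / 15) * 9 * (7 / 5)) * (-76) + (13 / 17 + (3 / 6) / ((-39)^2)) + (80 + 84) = -90.59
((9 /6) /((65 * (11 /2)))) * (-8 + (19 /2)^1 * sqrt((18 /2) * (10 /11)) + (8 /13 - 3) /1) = -81 /1859 + 171 * sqrt(110) /15730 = 0.07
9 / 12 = 0.75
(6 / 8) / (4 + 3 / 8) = 6 / 35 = 0.17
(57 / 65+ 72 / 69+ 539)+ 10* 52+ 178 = 1852186 / 1495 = 1238.92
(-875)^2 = 765625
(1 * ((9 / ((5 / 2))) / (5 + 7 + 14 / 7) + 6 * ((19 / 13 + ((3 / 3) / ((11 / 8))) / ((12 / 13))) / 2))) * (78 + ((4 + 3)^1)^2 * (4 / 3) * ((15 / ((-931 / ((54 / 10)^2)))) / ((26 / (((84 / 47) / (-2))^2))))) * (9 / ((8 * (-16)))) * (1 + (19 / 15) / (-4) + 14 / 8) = -8586163782423 / 92964872000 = -92.36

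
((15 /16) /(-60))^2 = 1 /4096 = 0.00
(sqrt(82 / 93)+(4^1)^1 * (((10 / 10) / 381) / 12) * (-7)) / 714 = -1 / 116586+sqrt(7626) / 66402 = 0.00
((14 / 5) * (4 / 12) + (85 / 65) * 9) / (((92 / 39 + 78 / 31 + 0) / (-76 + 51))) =-383935 / 5894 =-65.14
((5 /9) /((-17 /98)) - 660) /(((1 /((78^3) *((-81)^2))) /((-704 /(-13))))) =-1900983308590080 /17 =-111822547564122.35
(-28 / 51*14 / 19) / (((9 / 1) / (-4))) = 1568 / 8721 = 0.18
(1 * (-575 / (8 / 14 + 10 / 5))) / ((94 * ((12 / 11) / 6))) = -44275 / 3384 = -13.08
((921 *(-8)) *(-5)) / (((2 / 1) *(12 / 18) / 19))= 524970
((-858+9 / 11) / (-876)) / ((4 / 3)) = 9429 / 12848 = 0.73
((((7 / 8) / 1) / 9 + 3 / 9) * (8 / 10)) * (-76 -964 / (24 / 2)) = -14539 / 270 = -53.85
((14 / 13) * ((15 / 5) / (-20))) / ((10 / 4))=-21 / 325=-0.06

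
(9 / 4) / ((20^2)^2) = 9 / 640000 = 0.00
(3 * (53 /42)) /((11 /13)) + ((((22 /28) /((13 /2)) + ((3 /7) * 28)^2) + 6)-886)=-1464273 /2002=-731.41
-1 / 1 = -1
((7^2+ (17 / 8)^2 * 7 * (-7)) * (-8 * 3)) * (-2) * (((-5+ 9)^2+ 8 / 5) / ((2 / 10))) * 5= -3638250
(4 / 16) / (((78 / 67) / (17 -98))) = -1809 / 104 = -17.39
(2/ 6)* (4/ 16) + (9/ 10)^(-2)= 427/ 324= 1.32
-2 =-2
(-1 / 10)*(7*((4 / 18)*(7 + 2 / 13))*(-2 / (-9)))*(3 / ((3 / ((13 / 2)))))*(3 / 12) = -217 / 540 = -0.40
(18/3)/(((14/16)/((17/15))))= 272/35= 7.77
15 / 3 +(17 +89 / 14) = 28.36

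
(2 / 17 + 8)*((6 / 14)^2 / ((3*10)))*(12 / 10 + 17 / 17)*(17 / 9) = 253 / 1225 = 0.21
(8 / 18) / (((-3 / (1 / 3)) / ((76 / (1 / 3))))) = -11.26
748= 748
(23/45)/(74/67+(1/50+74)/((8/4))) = 30820/2298303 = 0.01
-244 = -244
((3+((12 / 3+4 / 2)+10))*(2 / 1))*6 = 228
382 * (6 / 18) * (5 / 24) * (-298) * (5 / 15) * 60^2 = -28459000 / 3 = -9486333.33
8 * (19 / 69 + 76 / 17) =44536 / 1173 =37.97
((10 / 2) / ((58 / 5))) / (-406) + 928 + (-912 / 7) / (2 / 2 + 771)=4216769175 / 4544764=927.83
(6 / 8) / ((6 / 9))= 9 / 8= 1.12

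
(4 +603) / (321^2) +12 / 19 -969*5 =-9484191230 / 1957779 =-4844.36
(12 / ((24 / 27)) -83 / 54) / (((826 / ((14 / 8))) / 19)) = 6137 / 12744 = 0.48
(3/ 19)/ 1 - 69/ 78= -359/ 494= -0.73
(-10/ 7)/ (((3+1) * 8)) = -5/ 112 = -0.04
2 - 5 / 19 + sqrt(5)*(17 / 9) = 33 / 19 + 17*sqrt(5) / 9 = 5.96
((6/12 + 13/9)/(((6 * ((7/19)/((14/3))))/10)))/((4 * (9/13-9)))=-43225/34992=-1.24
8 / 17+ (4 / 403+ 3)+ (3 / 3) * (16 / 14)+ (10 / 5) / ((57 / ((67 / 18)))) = 116957018 / 24601941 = 4.75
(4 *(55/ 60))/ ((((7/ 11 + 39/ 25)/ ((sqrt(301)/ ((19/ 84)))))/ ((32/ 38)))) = 338800 *sqrt(301)/ 54511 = 107.83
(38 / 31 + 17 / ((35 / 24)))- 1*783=-835577 / 1085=-770.12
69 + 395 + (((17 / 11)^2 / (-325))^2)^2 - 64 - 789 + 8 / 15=-388.47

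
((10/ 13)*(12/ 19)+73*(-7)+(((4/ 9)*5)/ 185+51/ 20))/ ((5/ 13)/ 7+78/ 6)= -5849140213/ 150329520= -38.91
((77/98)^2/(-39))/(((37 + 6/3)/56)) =-242/10647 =-0.02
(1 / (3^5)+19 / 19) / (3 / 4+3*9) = 976 / 26973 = 0.04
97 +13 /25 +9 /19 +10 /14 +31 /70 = 659353 /6650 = 99.15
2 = 2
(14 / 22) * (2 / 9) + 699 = 69215 / 99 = 699.14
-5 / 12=-0.42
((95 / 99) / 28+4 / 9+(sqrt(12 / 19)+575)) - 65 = 2 * sqrt(57) / 19+1415047 / 2772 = 511.27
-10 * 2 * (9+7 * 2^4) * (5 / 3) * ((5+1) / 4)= -6050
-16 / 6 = -8 / 3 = -2.67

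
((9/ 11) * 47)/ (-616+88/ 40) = -235/ 3751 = -0.06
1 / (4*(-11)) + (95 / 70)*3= 1247 / 308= 4.05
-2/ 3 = -0.67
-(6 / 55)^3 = -216 / 166375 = -0.00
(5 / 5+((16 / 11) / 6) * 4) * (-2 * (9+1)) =-39.39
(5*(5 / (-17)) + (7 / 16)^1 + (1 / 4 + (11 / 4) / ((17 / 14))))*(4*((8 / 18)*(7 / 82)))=2821 / 12546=0.22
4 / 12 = 1 / 3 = 0.33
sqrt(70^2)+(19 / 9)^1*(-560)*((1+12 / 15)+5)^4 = -2843644258 / 1125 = -2527683.78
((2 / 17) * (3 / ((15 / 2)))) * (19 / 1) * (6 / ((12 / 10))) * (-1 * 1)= -76 / 17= -4.47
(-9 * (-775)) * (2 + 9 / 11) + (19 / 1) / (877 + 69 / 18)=1142750379 / 58135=19656.84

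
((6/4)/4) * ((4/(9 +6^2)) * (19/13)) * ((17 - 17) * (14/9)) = 0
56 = 56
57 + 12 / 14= 405 / 7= 57.86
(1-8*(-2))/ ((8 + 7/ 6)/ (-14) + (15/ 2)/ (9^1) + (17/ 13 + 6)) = 6188/ 2725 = 2.27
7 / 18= 0.39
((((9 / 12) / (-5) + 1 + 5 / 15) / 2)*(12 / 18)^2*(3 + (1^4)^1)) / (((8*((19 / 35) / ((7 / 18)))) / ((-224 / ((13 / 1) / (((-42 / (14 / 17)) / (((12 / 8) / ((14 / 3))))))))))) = 46368112 / 180063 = 257.51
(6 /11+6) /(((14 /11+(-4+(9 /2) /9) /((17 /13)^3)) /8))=-1886592 /10535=-179.08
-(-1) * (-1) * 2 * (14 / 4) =-7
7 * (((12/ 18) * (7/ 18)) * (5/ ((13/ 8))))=1960/ 351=5.58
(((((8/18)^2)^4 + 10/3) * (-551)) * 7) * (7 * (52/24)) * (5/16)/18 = -125964501240305/37192366944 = -3386.84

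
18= 18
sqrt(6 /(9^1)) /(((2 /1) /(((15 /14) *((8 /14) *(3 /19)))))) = 0.04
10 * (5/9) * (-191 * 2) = -2122.22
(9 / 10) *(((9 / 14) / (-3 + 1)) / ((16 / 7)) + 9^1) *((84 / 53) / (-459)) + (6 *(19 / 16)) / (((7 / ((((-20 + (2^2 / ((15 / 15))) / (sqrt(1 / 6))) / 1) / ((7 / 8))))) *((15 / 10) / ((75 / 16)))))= -513764481 / 7063840 + 1425 *sqrt(6) / 98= -37.11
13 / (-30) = -13 / 30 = -0.43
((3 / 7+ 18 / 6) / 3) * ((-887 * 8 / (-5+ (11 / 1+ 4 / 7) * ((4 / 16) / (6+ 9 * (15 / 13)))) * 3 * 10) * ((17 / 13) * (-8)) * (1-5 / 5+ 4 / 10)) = -26311286784 / 124657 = -211069.47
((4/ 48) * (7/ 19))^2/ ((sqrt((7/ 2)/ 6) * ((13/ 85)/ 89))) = 52955 * sqrt(21)/ 337896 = 0.72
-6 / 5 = -1.20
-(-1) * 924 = 924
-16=-16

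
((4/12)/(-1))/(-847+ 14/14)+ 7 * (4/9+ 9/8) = 111535/10152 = 10.99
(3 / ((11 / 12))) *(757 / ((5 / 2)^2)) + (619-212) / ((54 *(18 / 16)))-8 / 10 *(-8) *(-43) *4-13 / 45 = -46643621 / 66825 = -698.00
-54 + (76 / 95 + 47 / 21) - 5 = -55.96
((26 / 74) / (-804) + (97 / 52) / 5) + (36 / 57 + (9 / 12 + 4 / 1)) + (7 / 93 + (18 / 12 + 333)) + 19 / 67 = 129308322567 / 379634060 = 340.61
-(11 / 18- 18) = 313 / 18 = 17.39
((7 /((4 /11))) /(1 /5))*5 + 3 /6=1927 /4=481.75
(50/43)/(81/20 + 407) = 0.00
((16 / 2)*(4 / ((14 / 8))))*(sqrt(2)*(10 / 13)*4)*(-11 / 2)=-28160*sqrt(2) / 91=-437.63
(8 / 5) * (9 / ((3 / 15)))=72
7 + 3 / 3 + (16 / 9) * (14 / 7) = 104 / 9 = 11.56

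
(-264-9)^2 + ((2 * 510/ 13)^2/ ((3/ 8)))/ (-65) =163185333/ 2197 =74276.44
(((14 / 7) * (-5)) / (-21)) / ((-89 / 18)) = -60 / 623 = -0.10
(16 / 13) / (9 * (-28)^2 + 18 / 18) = 16 / 91741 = 0.00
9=9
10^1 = 10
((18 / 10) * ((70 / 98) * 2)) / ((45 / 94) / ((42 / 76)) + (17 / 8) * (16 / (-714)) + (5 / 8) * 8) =2538 / 5743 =0.44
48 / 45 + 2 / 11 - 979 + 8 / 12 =-977.08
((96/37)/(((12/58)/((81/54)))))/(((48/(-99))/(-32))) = 45936/37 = 1241.51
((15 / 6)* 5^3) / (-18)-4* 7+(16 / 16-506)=-19813 / 36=-550.36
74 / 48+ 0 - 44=-1019 / 24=-42.46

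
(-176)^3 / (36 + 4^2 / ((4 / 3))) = -113578.67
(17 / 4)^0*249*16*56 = 223104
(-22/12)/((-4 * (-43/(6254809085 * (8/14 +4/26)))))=-108118842755/2236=-48353686.38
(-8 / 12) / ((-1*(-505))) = -2 / 1515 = -0.00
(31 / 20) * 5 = 31 / 4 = 7.75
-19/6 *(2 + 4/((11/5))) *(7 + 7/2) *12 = -16758/11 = -1523.45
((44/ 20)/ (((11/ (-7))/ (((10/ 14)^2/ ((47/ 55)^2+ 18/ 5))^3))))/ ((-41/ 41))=86502001953125/ 37775013349688293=0.00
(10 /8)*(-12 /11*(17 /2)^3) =-73695 /88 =-837.44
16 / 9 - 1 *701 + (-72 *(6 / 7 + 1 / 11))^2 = 211318627 / 53361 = 3960.17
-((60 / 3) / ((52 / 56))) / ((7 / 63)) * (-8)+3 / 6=40333 / 26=1551.27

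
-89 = -89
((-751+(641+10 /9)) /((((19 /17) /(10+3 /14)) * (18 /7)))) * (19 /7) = -85085 /81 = -1050.43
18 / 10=9 / 5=1.80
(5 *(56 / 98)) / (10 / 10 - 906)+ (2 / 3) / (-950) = -0.00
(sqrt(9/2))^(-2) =2/9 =0.22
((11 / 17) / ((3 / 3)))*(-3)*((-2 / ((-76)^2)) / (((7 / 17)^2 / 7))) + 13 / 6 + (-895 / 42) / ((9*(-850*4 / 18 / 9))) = 849569 / 368220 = 2.31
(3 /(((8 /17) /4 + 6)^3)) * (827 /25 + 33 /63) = 43337573 /98425600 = 0.44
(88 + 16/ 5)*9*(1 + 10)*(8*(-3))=-216691.20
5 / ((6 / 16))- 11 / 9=109 / 9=12.11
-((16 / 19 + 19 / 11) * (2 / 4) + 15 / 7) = -3.43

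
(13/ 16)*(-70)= -455/ 8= -56.88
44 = 44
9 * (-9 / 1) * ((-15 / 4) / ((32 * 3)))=405 / 128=3.16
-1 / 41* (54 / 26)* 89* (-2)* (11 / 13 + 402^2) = 10096747578 / 6929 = 1457172.40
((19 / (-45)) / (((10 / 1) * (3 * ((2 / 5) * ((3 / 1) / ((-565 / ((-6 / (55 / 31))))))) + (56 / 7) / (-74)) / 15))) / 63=21845725 / 188101872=0.12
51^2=2601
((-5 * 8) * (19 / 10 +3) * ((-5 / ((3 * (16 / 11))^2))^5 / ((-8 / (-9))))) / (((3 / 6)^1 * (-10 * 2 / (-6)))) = 794333628405625 / 4809263859892224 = 0.17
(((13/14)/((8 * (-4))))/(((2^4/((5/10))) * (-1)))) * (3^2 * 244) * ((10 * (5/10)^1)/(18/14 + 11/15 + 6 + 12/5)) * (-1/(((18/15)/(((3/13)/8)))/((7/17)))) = -1441125/152354816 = -0.01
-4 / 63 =-0.06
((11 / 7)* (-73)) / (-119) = 803 / 833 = 0.96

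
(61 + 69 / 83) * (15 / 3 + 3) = 41056 / 83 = 494.65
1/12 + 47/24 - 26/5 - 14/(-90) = -1081/360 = -3.00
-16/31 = -0.52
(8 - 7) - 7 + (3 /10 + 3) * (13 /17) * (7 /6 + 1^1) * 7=10973 /340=32.27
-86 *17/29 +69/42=-19801/406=-48.77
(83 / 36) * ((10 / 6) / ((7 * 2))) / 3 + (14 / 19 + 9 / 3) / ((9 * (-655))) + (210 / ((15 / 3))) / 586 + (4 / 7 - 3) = -37480351177 / 16540002360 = -2.27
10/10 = 1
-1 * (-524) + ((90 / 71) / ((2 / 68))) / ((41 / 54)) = 1690604 / 2911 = 580.76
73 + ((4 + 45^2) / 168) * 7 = 3781 / 24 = 157.54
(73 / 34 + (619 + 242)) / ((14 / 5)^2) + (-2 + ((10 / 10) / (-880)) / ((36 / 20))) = 142627873 / 1319472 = 108.09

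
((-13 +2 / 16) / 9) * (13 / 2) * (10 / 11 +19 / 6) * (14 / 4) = -2521337 / 19008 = -132.65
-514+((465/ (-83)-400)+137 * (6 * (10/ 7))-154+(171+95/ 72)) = 11420251/ 41832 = 273.00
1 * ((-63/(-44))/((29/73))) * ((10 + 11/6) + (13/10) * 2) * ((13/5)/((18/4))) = 2876419/95700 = 30.06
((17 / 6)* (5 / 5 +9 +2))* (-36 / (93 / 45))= -592.26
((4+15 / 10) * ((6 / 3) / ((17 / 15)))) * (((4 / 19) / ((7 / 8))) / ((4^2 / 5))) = 1650 / 2261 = 0.73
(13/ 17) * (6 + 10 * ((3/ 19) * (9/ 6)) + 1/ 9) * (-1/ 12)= -9425/ 17442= -0.54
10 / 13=0.77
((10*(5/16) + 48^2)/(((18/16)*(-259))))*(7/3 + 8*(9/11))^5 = -39856505096778701/91224601083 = -436905.23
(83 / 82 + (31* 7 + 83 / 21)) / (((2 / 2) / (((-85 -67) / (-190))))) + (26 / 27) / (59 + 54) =777478892 / 4378185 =177.58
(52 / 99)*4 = 208 / 99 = 2.10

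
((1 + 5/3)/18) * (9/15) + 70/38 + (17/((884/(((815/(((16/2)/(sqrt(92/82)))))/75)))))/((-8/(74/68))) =1651/855 - 6031 * sqrt(1886)/69588480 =1.93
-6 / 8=-3 / 4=-0.75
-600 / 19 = -31.58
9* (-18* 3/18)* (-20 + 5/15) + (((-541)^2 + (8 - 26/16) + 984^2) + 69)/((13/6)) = 30291909/52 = 582536.71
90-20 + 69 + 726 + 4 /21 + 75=19744 /21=940.19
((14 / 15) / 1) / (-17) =-14 / 255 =-0.05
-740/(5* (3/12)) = -592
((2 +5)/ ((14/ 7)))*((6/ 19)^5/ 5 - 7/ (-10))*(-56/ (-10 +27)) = -20001506/ 2476099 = -8.08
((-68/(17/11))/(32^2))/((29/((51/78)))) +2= 385861/193024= 2.00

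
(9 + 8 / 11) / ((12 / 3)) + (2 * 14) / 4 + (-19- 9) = -817 / 44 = -18.57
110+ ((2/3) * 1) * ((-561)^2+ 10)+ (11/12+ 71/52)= 8187385/39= 209932.95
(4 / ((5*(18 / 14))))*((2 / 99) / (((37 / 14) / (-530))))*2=-5.04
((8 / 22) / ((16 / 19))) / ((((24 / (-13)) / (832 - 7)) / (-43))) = 8297.66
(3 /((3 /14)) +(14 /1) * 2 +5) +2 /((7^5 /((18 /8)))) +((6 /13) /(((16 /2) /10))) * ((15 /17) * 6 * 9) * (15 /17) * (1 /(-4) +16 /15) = 16874144363 /252575596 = 66.81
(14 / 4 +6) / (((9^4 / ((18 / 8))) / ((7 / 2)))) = 133 / 11664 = 0.01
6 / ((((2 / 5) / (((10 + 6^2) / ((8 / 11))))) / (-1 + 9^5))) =56021790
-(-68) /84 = 17 /21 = 0.81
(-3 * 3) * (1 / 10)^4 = -9 / 10000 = -0.00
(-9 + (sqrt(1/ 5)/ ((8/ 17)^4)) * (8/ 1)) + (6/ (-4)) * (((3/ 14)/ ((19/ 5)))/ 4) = -19197/ 2128 + 83521 * sqrt(5)/ 2560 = 63.93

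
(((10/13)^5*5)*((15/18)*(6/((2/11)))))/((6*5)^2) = 137500/3341637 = 0.04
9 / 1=9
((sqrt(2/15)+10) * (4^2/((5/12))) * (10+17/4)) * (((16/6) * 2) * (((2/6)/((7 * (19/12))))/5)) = 1024 * sqrt(30)/875+6144/35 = 181.95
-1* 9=-9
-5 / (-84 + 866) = -5 / 782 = -0.01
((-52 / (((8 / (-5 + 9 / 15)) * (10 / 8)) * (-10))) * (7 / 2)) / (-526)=1001 / 65750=0.02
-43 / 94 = -0.46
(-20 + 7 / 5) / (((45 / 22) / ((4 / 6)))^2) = -60016 / 30375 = -1.98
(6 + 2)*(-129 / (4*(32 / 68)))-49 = -2389 / 4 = -597.25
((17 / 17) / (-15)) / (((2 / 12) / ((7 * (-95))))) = 266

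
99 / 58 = 1.71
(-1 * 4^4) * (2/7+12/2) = -11264/7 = -1609.14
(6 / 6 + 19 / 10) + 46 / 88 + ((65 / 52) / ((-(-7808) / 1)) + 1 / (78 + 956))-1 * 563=-45177223427 / 80734720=-559.58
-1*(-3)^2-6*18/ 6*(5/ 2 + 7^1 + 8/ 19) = -3564/ 19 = -187.58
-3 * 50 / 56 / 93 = -25 / 868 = -0.03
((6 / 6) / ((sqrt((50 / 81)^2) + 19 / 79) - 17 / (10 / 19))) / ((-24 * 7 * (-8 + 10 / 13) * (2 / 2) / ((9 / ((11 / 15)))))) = -0.00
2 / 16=1 / 8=0.12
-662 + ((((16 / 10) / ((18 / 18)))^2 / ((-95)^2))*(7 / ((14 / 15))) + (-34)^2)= 22291846 / 45125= 494.00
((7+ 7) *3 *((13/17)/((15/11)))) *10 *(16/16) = 4004/17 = 235.53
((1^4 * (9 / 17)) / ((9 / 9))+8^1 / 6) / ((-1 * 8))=-0.23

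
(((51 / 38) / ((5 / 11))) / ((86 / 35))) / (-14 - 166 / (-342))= -35343 / 397492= -0.09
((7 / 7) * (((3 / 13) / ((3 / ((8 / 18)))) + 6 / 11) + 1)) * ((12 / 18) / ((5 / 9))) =4066 / 2145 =1.90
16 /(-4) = -4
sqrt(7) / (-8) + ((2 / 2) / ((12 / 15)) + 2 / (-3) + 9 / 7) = 157 / 84-sqrt(7) / 8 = 1.54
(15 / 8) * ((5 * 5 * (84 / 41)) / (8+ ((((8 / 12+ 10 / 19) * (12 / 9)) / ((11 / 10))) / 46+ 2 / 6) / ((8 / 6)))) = 11.61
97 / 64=1.52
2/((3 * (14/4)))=4/21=0.19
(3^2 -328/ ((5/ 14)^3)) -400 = -948907/ 125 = -7591.26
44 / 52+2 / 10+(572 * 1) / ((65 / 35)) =20088 / 65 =309.05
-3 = -3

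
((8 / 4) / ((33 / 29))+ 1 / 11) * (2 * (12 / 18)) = 244 / 99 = 2.46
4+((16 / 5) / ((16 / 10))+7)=13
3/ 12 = 1/ 4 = 0.25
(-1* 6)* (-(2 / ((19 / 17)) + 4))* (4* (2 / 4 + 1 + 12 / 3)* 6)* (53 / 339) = 1539120 / 2147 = 716.87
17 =17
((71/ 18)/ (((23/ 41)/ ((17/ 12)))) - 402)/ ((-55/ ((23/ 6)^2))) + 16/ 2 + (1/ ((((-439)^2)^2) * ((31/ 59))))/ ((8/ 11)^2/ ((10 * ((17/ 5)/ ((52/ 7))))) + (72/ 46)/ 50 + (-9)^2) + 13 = 3781788793344592823395282789/ 30075854090704400770875360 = 125.74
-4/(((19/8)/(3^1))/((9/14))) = -432/133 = -3.25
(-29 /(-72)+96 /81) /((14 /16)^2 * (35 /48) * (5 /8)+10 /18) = 351232 /200055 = 1.76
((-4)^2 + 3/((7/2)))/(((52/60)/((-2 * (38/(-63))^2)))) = -1703920/120393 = -14.15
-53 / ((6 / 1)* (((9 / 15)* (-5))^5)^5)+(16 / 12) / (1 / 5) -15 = -42364430472097 / 5083731656658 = -8.33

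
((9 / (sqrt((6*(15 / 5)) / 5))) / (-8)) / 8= -3*sqrt(10) / 128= -0.07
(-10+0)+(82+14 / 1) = 86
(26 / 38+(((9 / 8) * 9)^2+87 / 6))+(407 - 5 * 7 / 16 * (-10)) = 546.57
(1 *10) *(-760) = -7600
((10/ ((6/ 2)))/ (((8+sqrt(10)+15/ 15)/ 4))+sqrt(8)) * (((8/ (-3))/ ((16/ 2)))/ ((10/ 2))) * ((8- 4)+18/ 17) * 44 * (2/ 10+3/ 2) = -99.01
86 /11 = 7.82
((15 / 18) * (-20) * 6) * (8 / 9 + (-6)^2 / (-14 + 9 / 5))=113200 / 549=206.19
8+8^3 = 520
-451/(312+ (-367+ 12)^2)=-451/126337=-0.00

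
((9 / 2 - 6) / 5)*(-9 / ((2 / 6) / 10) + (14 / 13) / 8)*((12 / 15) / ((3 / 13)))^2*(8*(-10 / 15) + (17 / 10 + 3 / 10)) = -3243.18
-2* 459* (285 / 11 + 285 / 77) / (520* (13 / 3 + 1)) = -78489 / 8008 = -9.80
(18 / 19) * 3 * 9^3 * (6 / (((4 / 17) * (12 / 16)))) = 1338444 / 19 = 70444.42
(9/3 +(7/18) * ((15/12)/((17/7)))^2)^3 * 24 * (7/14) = 17227685395236511/48049596555264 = 358.54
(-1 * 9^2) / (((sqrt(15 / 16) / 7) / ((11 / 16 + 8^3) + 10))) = -306083.23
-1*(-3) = 3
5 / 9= 0.56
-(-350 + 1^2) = 349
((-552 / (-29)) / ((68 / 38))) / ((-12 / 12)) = -5244 / 493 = -10.64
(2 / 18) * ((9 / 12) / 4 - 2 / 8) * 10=-5 / 72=-0.07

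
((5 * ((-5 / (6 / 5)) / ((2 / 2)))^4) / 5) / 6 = 390625 / 7776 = 50.23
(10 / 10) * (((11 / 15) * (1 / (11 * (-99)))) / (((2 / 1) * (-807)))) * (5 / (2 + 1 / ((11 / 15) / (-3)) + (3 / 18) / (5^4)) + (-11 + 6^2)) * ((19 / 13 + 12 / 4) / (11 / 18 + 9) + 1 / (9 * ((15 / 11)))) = 12921139531 / 2510249627068326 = 0.00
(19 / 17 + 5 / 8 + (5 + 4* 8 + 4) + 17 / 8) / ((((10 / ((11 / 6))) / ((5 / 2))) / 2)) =11187 / 272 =41.13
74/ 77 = 0.96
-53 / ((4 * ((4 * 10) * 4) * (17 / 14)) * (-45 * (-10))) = -371 / 2448000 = -0.00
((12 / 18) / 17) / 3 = 2 / 153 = 0.01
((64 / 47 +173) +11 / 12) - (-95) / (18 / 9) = 125647 / 564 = 222.78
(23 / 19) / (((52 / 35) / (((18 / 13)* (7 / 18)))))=5635 / 12844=0.44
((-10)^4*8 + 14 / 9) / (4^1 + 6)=360007 / 45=8000.16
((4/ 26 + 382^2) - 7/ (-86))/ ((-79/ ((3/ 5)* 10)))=-6195315/ 559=-11082.85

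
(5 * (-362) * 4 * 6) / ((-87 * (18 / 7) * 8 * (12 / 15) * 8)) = 31675 / 8352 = 3.79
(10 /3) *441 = 1470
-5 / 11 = -0.45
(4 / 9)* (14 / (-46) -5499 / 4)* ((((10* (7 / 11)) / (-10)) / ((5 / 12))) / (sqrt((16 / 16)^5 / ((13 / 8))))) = 177107* sqrt(26) / 759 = 1189.82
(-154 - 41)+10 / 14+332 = 964 / 7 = 137.71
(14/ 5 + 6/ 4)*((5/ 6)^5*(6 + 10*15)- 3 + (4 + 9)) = 405103/ 1296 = 312.58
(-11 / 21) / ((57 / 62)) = -682 / 1197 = -0.57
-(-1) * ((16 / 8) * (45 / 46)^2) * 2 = 3.83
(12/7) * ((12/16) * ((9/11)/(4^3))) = 81/4928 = 0.02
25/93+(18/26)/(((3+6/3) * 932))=1515337/5633940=0.27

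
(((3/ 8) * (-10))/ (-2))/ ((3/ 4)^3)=40/ 9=4.44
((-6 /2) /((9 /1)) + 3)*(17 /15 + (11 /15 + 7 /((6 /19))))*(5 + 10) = 2884 /3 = 961.33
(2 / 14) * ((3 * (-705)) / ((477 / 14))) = -470 / 53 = -8.87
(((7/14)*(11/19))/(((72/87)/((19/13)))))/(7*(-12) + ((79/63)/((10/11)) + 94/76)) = -636405/101313056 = -0.01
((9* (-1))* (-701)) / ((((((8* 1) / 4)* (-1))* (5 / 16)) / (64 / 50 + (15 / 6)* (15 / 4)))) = -13444479 / 125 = -107555.83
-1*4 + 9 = 5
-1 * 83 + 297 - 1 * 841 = -627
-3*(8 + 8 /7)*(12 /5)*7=-2304 /5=-460.80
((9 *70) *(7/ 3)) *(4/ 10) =588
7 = 7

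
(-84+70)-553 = -567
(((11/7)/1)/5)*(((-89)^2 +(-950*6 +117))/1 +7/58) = 213103/290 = 734.84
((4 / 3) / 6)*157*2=628 / 9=69.78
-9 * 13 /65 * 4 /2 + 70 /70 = -2.60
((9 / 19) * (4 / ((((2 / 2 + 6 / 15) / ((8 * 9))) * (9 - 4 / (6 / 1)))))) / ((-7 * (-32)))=243 / 4655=0.05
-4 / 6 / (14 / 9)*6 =-18 / 7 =-2.57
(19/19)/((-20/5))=-1/4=-0.25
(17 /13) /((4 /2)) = 17 /26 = 0.65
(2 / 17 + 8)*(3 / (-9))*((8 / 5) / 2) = -184 / 85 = -2.16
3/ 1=3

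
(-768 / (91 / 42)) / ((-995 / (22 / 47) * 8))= 12672 / 607945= 0.02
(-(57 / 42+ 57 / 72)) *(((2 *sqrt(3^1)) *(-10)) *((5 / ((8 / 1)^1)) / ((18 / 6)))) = 9025 *sqrt(3) / 1008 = 15.51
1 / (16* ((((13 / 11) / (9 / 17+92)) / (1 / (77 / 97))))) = 11737 / 1904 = 6.16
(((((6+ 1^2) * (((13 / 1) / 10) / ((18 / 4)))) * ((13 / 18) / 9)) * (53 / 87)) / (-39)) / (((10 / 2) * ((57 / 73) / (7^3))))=-120763097 / 542266650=-0.22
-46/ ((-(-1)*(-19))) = 46/ 19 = 2.42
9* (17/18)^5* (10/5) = 1419857/104976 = 13.53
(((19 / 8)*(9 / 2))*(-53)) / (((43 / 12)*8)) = -27189 / 1376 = -19.76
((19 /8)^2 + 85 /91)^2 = 1466200681 /33918976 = 43.23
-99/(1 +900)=-99/901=-0.11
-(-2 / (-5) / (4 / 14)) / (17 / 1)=-7 / 85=-0.08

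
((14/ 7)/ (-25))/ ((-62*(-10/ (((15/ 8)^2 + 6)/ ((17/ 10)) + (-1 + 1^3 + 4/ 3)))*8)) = -11311/ 101184000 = -0.00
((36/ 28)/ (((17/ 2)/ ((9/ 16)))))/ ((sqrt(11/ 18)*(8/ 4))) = 243*sqrt(22)/ 20944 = 0.05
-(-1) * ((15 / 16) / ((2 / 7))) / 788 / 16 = 105 / 403456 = 0.00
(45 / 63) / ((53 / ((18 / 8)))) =45 / 1484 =0.03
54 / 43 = 1.26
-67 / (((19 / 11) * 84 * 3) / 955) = -703835 / 4788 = -147.00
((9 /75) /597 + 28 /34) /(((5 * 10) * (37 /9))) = 627003 /156463750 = 0.00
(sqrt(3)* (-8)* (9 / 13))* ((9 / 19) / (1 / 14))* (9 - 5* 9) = 326592* sqrt(3) / 247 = 2290.18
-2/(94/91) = -91/47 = -1.94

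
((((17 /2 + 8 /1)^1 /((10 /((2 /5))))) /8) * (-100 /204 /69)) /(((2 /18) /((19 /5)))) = -627 /31280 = -0.02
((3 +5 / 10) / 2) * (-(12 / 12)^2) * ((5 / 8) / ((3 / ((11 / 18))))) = -385 / 1728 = -0.22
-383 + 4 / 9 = -3443 / 9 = -382.56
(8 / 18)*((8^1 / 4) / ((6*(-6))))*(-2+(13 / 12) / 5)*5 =107 / 486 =0.22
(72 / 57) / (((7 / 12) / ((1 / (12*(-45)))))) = -8 / 1995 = -0.00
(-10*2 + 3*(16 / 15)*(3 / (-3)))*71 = -8236 / 5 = -1647.20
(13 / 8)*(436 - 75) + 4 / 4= 4701 / 8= 587.62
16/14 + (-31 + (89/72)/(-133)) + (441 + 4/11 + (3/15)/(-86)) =9319223167/22647240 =411.49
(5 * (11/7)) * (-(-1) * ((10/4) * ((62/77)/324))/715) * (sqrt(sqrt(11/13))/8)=0.00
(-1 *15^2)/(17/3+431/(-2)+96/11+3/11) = 270/241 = 1.12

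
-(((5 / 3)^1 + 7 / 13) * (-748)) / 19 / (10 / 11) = 353804 / 3705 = 95.49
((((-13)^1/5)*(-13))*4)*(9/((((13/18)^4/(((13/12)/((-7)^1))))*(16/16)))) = -314928/455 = -692.15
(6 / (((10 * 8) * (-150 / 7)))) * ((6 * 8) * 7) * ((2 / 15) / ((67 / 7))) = -686 / 41875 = -0.02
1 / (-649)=-1 / 649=-0.00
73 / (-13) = -73 / 13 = -5.62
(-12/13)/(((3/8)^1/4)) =-128/13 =-9.85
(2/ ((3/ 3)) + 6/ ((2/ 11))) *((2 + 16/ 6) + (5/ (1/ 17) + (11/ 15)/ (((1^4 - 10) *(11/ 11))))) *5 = 423290/ 27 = 15677.41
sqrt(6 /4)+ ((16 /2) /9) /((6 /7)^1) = 28 /27+ sqrt(6) /2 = 2.26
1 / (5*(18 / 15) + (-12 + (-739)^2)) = 1 / 546115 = 0.00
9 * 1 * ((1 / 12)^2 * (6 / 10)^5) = 243 / 50000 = 0.00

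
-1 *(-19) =19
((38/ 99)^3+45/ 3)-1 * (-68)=80589689/ 970299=83.06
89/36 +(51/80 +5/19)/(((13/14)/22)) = 264658/11115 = 23.81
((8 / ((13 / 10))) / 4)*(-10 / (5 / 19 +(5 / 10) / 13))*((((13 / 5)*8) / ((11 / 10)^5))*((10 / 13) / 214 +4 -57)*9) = 806769792000000 / 2567636093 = 314207.22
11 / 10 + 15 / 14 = 76 / 35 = 2.17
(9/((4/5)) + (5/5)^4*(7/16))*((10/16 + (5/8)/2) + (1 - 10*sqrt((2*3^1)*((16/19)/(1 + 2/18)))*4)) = 5797/256 - 1122*sqrt(285)/19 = -974.28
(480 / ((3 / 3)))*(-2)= -960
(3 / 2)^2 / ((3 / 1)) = 3 / 4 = 0.75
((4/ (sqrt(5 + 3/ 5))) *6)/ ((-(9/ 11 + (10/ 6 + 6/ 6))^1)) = -396 *sqrt(35)/ 805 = -2.91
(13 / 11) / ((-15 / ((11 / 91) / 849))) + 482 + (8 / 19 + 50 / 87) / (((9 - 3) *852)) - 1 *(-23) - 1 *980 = -19878409124137 / 41849298540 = -475.00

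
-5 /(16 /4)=-5 /4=-1.25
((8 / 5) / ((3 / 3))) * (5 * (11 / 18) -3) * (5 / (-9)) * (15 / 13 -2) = 44 / 1053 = 0.04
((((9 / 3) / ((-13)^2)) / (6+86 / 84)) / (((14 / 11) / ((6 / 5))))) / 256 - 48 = -1531545303 / 31907200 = -48.00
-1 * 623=-623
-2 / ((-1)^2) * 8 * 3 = -48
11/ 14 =0.79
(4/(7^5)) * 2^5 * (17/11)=2176/184877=0.01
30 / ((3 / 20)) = 200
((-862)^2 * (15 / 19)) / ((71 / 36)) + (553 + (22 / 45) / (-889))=16081600199107 / 53966745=297990.92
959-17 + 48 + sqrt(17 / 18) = sqrt(34) / 6 + 990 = 990.97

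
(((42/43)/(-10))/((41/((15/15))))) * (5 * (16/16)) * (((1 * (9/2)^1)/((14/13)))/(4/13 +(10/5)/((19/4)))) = -9633/141040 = -0.07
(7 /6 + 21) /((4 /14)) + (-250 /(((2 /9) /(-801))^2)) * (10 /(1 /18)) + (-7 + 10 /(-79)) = -554256647798207 /948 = -584658911179.54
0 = 0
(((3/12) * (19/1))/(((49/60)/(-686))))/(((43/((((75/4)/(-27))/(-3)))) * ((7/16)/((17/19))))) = -17000/387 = -43.93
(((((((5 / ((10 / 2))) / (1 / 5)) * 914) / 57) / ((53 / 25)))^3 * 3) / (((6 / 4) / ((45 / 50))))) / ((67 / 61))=18194011165625000 / 205250615943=88642.91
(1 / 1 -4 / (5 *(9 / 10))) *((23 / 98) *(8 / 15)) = 92 / 6615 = 0.01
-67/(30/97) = -6499/30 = -216.63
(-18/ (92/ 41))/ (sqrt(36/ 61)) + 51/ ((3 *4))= 17/ 4 - 123 *sqrt(61)/ 92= -6.19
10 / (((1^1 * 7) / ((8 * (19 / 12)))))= 380 / 21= 18.10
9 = 9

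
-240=-240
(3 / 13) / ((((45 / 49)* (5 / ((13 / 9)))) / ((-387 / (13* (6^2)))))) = -2107 / 35100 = -0.06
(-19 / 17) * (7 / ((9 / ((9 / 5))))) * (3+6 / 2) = -798 / 85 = -9.39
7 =7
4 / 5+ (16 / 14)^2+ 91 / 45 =9103 / 2205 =4.13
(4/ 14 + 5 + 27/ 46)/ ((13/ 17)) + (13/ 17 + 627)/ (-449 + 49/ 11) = 1090488599/ 173991090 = 6.27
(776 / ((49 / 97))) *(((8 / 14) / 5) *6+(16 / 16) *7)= 20248168 / 1715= 11806.51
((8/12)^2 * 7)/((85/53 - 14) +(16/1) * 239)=1484/1818135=0.00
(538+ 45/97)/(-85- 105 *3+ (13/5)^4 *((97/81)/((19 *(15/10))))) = -150719079375/111424789102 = -1.35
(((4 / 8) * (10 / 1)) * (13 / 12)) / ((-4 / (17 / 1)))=-1105 / 48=-23.02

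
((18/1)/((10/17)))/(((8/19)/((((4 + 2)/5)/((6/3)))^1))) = 8721/200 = 43.60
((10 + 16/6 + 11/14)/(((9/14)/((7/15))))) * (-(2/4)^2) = -791/324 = -2.44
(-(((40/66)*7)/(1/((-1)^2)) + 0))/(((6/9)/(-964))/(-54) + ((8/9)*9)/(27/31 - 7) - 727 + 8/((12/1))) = 49453200/8481956153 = 0.01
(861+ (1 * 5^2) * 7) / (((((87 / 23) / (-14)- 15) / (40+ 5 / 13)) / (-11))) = 58378600 / 1937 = 30138.67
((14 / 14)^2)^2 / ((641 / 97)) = 97 / 641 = 0.15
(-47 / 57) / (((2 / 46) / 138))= -49726 / 19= -2617.16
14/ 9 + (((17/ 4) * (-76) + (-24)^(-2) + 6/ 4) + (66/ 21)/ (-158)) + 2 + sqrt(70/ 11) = -33759997/ 106176 + sqrt(770)/ 11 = -315.44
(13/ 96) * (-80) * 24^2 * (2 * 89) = -1110720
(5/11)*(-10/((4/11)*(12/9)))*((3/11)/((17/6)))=-675/748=-0.90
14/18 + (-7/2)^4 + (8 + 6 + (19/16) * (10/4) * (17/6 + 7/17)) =1708451/9792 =174.47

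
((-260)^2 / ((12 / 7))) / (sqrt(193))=118300 * sqrt(193) / 579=2838.47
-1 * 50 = -50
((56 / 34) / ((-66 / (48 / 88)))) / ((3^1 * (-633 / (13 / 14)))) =26 / 3906243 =0.00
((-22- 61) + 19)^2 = 4096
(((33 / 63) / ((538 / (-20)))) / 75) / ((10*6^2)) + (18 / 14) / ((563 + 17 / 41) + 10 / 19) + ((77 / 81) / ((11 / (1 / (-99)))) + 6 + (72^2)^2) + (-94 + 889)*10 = 1783200438310111484651 / 66334830338700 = 26881812.00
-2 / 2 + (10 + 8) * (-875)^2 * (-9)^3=-10046531251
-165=-165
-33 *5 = -165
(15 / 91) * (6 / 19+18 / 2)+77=135788 / 1729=78.54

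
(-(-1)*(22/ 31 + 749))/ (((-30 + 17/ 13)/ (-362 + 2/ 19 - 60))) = 2421898128/ 219697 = 11023.81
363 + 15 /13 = 4734 /13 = 364.15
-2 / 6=-1 / 3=-0.33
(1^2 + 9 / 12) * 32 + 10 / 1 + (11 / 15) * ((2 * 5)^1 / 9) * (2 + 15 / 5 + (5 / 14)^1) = 4433 / 63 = 70.37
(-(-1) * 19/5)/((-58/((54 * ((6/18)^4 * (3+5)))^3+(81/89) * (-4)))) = -3380062/348435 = -9.70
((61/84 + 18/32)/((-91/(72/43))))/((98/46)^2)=-0.01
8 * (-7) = -56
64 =64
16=16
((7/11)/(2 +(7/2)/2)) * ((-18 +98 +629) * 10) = 39704/33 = 1203.15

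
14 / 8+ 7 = 35 / 4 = 8.75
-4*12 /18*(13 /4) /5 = -26 /15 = -1.73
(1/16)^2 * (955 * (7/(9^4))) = 6685/1679616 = 0.00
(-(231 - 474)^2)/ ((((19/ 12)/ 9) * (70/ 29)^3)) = -38883943647/ 1629250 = -23866.16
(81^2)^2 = 43046721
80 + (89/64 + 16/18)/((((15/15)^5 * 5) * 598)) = 10598501/132480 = 80.00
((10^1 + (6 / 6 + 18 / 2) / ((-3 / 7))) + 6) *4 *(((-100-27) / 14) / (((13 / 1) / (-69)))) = -128524 / 91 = -1412.35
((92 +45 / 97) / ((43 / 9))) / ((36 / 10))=44845 / 8342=5.38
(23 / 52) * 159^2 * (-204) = -29654613 / 13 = -2281124.08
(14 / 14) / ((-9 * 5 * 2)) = -1 / 90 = -0.01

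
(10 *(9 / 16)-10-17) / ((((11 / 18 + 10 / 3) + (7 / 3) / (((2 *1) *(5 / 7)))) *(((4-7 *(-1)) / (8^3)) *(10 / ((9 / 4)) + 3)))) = -4432320 / 184987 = -23.96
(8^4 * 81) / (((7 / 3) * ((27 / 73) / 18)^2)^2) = 16749964099584 / 49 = 341836002032.33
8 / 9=0.89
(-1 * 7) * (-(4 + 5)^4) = 45927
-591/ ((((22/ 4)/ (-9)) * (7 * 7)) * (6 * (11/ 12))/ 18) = 382968/ 5929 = 64.59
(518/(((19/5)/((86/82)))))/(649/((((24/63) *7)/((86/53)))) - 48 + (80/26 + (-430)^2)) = 61387144/79543528747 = 0.00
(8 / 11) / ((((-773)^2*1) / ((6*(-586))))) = -28128 / 6572819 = -0.00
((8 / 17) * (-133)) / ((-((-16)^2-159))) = 1064 / 1649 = 0.65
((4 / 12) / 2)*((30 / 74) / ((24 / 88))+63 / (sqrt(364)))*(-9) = -27*sqrt(91) / 52 -165 / 74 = -7.18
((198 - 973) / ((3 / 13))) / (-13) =775 / 3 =258.33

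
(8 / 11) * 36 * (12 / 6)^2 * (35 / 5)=8064 / 11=733.09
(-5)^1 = -5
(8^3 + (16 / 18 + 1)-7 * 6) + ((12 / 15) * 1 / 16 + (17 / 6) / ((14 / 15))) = 149617 / 315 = 474.97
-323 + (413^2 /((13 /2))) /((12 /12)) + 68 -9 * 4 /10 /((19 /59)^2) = 608955961 /23465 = 25951.67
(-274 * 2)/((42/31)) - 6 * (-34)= -4210/21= -200.48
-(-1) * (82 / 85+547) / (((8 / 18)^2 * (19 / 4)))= 3772737 / 6460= 584.02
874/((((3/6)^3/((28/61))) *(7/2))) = 55936/61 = 916.98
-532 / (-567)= 76 / 81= 0.94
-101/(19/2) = -202/19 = -10.63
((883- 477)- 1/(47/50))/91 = 1464/329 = 4.45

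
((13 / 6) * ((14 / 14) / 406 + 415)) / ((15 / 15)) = 2190383 / 2436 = 899.17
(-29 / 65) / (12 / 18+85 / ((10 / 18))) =-87 / 29965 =-0.00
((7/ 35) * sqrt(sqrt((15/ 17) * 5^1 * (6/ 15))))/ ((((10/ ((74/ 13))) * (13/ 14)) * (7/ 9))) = 666 * 17^(3/ 4) * 30^(1/ 4)/ 71825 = 0.18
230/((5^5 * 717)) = 46/448125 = 0.00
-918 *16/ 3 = -4896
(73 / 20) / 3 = 73 / 60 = 1.22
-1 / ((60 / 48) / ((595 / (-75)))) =476 / 75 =6.35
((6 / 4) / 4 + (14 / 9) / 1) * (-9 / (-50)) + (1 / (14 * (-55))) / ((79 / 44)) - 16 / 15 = -477719 / 663600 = -0.72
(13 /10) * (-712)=-4628 /5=-925.60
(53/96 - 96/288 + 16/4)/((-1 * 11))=-0.38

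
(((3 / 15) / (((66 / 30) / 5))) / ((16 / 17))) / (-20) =-0.02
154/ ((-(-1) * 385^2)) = 2/ 1925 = 0.00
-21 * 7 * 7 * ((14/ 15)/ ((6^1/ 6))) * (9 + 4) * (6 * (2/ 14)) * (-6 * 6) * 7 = 13484016/ 5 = 2696803.20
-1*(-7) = 7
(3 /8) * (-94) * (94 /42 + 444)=-440437 /28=-15729.89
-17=-17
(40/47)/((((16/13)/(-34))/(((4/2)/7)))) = -2210/329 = -6.72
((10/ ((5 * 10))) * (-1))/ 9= -1/ 45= -0.02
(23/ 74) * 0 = 0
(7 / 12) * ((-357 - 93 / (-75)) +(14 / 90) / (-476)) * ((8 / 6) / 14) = -5443133 / 275400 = -19.76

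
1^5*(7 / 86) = 7 / 86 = 0.08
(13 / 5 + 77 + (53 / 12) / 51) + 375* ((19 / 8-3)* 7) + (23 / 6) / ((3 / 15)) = -9435643 / 6120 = -1541.77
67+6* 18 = 175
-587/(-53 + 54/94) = 11.20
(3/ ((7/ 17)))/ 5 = 51/ 35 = 1.46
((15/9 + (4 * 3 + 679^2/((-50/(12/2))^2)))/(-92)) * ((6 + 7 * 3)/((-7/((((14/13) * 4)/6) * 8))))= 299369568/186875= 1601.98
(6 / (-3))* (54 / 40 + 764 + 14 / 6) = -46061 / 30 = -1535.37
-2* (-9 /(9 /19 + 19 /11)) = 1881 /230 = 8.18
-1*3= -3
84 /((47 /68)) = 5712 /47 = 121.53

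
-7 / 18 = -0.39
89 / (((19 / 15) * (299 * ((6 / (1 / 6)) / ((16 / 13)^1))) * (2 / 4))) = 3560 / 221559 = 0.02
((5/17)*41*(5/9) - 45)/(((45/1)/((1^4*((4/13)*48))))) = -75008/5967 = -12.57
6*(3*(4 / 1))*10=720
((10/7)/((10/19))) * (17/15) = 323/105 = 3.08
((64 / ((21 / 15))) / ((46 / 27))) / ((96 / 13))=585 / 161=3.63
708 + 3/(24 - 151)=89913/127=707.98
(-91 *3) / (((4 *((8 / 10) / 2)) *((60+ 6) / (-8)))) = 455 / 22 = 20.68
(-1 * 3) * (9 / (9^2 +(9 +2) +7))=-3 / 11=-0.27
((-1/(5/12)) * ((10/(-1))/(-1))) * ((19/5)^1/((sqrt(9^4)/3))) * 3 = -152/15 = -10.13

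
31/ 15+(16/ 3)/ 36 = 299/ 135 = 2.21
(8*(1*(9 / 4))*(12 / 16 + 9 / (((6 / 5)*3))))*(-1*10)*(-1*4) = 2340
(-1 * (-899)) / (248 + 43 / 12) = 10788 / 3019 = 3.57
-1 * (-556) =556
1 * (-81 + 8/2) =-77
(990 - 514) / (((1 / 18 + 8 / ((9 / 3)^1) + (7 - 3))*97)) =8568 / 11737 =0.73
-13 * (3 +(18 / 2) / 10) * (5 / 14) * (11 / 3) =-1859 / 28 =-66.39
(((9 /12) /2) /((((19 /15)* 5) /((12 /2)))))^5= 14348907 /2535525376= 0.01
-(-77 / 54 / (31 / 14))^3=156590819 / 586376253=0.27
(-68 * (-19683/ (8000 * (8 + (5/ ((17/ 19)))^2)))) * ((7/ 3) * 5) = 75213117/ 1511600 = 49.76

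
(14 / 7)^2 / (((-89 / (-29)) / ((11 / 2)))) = 638 / 89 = 7.17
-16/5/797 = -16/3985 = -0.00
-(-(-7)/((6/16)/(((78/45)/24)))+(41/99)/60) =-2683/1980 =-1.36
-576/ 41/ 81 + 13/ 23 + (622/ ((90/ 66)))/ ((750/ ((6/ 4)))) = 13834259/ 10608750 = 1.30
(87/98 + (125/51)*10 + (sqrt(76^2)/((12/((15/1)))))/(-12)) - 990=-972.52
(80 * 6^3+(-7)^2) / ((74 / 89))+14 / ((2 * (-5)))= 7710887 / 370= 20840.24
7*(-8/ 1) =-56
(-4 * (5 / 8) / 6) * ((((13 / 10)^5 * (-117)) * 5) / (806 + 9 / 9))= 4826809 / 4304000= 1.12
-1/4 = -0.25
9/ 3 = 3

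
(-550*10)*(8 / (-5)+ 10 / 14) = 34100 / 7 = 4871.43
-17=-17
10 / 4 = 5 / 2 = 2.50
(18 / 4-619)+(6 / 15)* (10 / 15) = -18427 / 30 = -614.23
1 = 1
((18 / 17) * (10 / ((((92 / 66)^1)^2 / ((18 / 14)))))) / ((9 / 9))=441045 / 62951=7.01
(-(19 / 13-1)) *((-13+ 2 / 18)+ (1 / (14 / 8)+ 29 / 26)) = 18349 / 3549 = 5.17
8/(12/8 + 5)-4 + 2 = -10/13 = -0.77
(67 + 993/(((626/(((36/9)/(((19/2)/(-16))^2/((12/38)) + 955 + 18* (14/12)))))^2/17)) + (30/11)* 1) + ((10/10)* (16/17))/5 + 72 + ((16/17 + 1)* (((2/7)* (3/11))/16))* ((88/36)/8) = 14992841797274160876208147/105644103034424272484320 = 141.92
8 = 8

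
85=85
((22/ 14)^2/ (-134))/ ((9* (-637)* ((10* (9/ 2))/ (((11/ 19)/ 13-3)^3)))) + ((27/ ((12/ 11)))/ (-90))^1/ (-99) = 283436177243897/ 102104806129882920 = 0.00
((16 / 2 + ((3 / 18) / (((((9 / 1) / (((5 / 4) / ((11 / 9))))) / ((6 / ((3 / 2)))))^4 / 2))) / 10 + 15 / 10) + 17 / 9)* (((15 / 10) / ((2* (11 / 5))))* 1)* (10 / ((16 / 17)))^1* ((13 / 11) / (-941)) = -4146208625 / 80017867248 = -0.05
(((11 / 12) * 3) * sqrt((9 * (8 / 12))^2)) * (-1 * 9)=-297 / 2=-148.50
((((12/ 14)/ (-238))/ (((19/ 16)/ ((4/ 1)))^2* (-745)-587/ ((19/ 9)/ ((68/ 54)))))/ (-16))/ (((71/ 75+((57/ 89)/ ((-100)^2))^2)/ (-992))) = 0.00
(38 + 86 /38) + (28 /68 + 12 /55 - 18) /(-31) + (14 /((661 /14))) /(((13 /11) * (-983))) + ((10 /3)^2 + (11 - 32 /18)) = 853472517110293 /13955534991255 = 61.16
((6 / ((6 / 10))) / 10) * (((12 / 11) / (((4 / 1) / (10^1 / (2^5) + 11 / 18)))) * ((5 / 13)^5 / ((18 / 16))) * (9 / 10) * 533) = 3408125 / 3770052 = 0.90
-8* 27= -216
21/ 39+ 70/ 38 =588/ 247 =2.38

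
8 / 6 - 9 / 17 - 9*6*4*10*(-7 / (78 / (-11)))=-1413187 / 663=-2131.50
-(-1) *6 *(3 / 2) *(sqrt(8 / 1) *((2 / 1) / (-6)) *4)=-24 *sqrt(2)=-33.94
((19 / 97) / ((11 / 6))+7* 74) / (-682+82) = -27641 / 32010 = -0.86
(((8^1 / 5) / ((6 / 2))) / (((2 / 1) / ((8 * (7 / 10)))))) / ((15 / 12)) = 448 / 375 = 1.19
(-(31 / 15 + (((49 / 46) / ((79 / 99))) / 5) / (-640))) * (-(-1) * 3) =-72084007 / 11628800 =-6.20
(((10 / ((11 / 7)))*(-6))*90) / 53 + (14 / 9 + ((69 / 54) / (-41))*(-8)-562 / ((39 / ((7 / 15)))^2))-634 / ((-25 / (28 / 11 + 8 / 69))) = 824144869448 / 188144696025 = 4.38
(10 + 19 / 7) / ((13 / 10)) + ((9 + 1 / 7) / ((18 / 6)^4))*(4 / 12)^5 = 9.78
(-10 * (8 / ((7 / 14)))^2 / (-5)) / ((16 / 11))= 352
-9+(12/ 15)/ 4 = -44/ 5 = -8.80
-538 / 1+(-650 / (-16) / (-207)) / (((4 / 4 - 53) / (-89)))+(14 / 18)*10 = -3514417 / 6624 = -530.56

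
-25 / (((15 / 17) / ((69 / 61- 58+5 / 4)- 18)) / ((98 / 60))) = 14963179 / 4392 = 3406.92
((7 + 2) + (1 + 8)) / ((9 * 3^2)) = 2 / 9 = 0.22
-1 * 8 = -8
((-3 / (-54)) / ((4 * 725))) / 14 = 1 / 730800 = 0.00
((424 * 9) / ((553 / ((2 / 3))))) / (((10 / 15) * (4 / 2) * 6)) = 318 / 553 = 0.58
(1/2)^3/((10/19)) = 19/80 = 0.24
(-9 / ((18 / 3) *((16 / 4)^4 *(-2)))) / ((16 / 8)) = 3 / 2048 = 0.00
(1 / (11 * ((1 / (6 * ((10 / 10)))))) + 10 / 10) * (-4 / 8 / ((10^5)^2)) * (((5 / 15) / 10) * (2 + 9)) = -0.00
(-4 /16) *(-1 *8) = 2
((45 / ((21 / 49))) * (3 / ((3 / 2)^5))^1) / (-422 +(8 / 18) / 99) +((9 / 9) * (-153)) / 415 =-5204721 / 11145655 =-0.47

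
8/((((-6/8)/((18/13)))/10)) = -1920/13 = -147.69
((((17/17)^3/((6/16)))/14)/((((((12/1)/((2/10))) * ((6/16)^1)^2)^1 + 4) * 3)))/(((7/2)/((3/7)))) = 128/204771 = 0.00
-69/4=-17.25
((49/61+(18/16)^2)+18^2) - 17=1206605/3904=309.07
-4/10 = -2/5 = -0.40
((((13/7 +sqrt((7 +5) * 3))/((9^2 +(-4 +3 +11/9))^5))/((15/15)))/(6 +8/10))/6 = 5412825/99355940221861876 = 0.00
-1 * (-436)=436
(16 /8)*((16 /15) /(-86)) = -16 /645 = -0.02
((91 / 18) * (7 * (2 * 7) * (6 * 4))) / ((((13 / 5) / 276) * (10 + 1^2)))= 1262240 / 11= 114749.09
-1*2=-2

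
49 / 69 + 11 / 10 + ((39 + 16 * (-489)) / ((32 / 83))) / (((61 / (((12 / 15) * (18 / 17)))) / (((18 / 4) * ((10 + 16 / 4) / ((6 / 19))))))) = -160098458893 / 2862120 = -55937.02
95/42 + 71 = 3077/42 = 73.26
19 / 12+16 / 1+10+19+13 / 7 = 4069 / 84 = 48.44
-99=-99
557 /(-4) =-557 /4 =-139.25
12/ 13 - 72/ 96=9/ 52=0.17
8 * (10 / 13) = 80 / 13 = 6.15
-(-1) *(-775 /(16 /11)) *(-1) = 8525 /16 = 532.81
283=283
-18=-18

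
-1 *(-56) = 56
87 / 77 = 1.13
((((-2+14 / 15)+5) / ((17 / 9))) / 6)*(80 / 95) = 472 / 1615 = 0.29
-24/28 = -6/7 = -0.86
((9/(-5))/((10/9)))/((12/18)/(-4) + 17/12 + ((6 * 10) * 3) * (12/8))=-162/27125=-0.01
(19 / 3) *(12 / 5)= 76 / 5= 15.20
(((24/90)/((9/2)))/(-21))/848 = -1/300510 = -0.00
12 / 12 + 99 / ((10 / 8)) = 401 / 5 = 80.20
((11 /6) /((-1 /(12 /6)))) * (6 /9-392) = 1434.89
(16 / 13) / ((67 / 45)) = 720 / 871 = 0.83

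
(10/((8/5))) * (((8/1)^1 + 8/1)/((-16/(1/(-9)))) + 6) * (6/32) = 1375/192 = 7.16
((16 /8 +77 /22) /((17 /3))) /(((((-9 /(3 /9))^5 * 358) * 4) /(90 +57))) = -539 /77624398224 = -0.00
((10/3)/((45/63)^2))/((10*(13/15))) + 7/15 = 238/195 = 1.22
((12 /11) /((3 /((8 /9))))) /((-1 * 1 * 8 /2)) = -8 /99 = -0.08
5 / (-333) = -5 / 333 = -0.02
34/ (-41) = -34/ 41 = -0.83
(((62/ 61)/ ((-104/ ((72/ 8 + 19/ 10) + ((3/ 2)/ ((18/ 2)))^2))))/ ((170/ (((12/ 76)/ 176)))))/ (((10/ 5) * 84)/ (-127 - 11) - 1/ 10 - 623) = 1402471/ 1553577376116480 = 0.00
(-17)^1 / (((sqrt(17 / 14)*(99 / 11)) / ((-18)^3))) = 648*sqrt(238) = 9996.86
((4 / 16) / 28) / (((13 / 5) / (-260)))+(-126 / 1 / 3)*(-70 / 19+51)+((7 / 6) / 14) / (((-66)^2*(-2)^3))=-1988.16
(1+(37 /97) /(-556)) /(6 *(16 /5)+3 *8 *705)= 89825 /1522608224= 0.00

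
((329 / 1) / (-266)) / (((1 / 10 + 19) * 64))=-235 / 232256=-0.00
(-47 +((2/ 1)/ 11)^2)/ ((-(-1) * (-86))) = 5683/ 10406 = 0.55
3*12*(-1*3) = -108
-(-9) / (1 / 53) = 477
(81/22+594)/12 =49.81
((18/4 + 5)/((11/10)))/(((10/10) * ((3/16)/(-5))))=-7600/33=-230.30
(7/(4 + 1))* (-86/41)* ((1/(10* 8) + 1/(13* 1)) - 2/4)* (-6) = -385581/53300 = -7.23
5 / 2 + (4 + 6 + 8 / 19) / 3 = 227 / 38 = 5.97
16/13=1.23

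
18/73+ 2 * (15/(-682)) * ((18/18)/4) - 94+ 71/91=-842534689/9061052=-92.98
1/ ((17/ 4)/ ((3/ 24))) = 1/ 34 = 0.03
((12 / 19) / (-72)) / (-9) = 1 / 1026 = 0.00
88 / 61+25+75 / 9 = 6364 / 183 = 34.78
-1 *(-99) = 99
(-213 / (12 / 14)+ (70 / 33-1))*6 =-16327 / 11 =-1484.27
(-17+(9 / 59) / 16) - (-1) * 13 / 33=-517015 / 31152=-16.60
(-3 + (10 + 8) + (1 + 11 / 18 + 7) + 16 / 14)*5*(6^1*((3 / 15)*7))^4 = 616214.59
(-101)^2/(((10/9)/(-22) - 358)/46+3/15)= -232276770/172681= -1345.12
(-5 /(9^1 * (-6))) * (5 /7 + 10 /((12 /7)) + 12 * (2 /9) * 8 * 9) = 41695 /2268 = 18.38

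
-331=-331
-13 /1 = -13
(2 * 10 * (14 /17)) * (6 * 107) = 179760 /17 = 10574.12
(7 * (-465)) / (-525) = 31 / 5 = 6.20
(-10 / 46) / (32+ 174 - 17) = -5 / 4347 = -0.00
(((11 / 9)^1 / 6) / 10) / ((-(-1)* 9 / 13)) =143 / 4860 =0.03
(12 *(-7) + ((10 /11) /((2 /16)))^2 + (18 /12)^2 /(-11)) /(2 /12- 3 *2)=1299 /242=5.37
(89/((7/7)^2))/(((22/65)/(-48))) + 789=-130161/11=-11832.82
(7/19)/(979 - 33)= 7/17974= 0.00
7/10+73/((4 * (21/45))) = 5573/140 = 39.81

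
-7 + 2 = -5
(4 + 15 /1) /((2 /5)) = 95 /2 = 47.50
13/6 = 2.17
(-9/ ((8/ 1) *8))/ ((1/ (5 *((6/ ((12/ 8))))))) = -45/ 16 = -2.81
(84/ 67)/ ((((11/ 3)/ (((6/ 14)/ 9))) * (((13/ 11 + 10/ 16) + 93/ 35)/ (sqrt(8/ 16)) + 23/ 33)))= -32457600/ 112598740003 + 207884880 * sqrt(2)/ 112598740003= 0.00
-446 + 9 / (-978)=-145399 / 326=-446.01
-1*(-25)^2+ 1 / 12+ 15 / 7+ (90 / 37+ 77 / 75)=-16040251 / 25900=-619.31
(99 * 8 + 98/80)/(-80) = -31729/3200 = -9.92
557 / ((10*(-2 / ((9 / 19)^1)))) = -13.19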